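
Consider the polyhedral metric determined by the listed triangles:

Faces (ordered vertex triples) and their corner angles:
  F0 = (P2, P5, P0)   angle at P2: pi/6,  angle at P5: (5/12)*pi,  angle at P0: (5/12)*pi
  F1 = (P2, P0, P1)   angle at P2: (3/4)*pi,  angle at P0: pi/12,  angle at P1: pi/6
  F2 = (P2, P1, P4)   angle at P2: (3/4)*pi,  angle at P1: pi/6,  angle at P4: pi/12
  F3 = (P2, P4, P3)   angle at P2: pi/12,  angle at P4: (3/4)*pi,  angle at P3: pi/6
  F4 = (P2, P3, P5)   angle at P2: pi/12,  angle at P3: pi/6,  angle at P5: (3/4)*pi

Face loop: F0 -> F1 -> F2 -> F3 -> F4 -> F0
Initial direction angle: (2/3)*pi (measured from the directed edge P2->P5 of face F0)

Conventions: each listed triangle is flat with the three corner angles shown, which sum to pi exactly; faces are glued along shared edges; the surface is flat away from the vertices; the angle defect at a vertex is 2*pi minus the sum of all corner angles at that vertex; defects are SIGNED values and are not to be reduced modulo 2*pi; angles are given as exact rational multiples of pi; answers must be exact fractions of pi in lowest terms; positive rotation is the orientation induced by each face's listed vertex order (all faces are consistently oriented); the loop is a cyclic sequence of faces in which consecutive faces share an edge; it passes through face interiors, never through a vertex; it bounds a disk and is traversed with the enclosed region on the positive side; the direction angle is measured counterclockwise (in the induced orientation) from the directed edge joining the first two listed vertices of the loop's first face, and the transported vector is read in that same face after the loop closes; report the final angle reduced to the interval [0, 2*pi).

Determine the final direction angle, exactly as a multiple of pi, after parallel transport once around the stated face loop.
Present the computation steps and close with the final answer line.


enclosed vertex P2: corner angles sum to (11/6)*pi, defect = 2*pi - (11/6)*pi = pi/6
summing the enclosed defects onto the initial angle, mod 2*pi in the induced orientation:
final angle = (2/3)*pi + pi/6 = (5/6)*pi (mod 2*pi)

Answer: final direction angle = (5/6)*pi


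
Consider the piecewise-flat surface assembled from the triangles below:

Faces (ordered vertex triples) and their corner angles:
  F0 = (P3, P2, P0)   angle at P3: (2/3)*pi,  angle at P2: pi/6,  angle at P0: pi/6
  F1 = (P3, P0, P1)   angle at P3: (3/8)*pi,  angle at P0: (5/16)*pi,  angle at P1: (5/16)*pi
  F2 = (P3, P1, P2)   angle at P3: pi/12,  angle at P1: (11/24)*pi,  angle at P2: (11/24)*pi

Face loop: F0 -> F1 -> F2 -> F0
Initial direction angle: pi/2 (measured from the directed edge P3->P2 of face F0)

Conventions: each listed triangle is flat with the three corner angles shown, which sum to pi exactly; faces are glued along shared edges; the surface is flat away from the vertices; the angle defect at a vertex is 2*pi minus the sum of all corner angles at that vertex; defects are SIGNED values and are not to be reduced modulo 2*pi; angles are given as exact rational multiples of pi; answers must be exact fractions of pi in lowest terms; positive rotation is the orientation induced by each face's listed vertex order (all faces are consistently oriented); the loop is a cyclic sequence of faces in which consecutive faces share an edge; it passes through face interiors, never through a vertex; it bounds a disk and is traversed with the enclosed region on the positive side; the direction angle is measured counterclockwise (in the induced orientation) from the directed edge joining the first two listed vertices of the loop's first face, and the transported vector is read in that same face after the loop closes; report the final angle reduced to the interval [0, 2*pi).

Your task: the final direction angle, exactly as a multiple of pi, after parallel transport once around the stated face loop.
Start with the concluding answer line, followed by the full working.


Answer: final direction angle = (11/8)*pi

enclosed vertex P3: corner angles sum to (9/8)*pi, defect = 2*pi - (9/8)*pi = (7/8)*pi
final direction = starting direction + enclosed defect total, reduced mod 2*pi (induced orientation)
final angle = pi/2 + (7/8)*pi = (11/8)*pi (mod 2*pi)


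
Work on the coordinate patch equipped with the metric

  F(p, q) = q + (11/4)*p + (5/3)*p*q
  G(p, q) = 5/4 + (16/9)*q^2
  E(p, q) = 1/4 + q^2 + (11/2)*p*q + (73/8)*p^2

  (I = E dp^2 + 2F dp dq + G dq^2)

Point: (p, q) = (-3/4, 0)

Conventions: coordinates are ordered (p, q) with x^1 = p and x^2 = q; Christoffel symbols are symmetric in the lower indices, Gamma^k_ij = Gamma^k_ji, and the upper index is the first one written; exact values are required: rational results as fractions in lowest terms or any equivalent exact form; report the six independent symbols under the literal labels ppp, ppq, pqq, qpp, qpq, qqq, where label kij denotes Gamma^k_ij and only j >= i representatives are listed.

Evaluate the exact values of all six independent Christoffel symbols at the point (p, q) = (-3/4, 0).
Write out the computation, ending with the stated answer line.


E = 689/128, F = -33/16, G = 5/4 at the point
E_p = -219/16, E_q = -33/8, F_p = 11/4, F_q = -1/4, G_p = 0, G_q = 0
EG - F^2 = 1267/512;  g^inv = (512/1267) * [[5/4, 33/16], [33/16, 689/128]]
first-kind symbols [ij,l] = (1/2)(d_i g_jl + d_j g_il - d_l g_ij): [pp,p] = E_p/2 = -219/32, [pp,q] = F_p - E_q/2 = 77/16, [pq,p] = E_q/2 = -33/16, [pq,q] = G_p/2 = 0, [qq,p] = F_q - G_p/2 = -1/4, [qq,q] = G_q/2 = 0
Gamma^p_ij = (G*[ij,p] - F*[ij,q])/(EG - F^2), Gamma^q_ij = (E*[ij,q] - F*[ij,p])/(EG - F^2)

Answer: Gamma_ppp = 702/1267, Gamma_ppq = -1320/1267, Gamma_pqq = -160/1267, Gamma_qpp = 24145/5068, Gamma_qpq = -2178/1267, Gamma_qqq = -264/1267


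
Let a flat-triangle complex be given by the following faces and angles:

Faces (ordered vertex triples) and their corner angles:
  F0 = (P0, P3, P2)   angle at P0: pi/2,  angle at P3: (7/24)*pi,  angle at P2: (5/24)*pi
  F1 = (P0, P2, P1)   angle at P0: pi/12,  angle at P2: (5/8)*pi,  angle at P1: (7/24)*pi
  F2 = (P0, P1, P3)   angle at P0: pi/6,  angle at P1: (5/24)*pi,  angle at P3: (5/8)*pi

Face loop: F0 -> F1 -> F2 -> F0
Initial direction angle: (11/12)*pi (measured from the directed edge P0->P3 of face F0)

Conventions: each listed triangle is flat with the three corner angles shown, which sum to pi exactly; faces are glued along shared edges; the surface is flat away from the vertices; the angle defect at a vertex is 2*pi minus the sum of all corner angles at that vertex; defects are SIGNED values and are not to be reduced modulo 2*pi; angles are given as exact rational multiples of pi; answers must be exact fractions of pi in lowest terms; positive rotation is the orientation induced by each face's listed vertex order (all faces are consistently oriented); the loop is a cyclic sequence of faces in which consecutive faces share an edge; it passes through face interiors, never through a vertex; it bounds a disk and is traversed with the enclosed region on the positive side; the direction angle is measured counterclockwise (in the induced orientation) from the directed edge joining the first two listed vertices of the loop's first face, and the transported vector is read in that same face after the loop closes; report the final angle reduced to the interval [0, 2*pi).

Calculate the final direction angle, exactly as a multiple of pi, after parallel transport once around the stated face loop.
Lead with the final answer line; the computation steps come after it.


Answer: final direction angle = pi/6

enclosed vertex P0: corner angles sum to (3/4)*pi, defect = 2*pi - (3/4)*pi = (5/4)*pi
final direction = starting direction + enclosed defect total, reduced mod 2*pi (induced orientation)
final angle = (11/12)*pi + (5/4)*pi = pi/6 (mod 2*pi)


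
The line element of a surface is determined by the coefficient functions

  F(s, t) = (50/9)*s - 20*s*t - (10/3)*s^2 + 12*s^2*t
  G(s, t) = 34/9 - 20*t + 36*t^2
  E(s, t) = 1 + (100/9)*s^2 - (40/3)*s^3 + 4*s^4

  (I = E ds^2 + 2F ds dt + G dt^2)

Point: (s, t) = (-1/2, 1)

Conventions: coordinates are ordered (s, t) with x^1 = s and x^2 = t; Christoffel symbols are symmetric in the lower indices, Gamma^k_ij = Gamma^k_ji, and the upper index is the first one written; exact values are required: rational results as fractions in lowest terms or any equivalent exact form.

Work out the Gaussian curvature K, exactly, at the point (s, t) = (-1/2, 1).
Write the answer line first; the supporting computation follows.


Answer: K = -41472/776161

E = 205/36, F = 169/18, G = 178/9, EG - F^2 = 881/36 at the point
E_s = -208/9, E_t = 0, F_s = -208/9, F_t = 13, G_s = 0, G_t = 52
E_tt = 0, F_st = -32, G_ss = 0
Using the Brioschi determinant formula for K from the metric derivatives:
M1 = [[-E_tt/2 + F_st - G_ss/2, E_s/2, F_s - E_t/2], [F_t - G_s/2, E, F], [G_t/2, F, G]] = [[-32, -104/9, -208/9], [13, 205/36, 169/18], [26, 169/18, 178/9]]; det M1 = -32
M2 = [[0, E_t/2, G_s/2], [E_t/2, E, F], [G_s/2, F, G]] = [[0, 0, 0], [0, 205/36, 169/18], [0, 169/18, 178/9]]; det M2 = 0
det M1 - det M2 = -32; K = -32 / (881/36)^2 = -41472/776161


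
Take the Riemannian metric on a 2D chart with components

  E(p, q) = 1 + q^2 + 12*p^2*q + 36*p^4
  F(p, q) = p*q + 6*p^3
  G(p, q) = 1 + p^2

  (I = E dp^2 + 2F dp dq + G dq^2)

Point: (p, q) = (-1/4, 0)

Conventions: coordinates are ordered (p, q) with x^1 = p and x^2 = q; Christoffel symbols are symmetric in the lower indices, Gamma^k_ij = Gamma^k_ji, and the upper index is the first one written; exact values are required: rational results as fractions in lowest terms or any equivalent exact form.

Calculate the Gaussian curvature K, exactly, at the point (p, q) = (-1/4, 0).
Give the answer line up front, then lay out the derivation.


Answer: K = -4096/5929

E = 73/64, F = -3/32, G = 17/16, EG - F^2 = 77/64 at the point
E_p = -9/4, E_q = 3/4, F_p = 9/8, F_q = -1/4, G_p = -1/2, G_q = 0
E_qq = 2, F_pq = 1, G_pp = 2
Using the Brioschi determinant formula for K from the metric derivatives:
M1 = [[-E_qq/2 + F_pq - G_pp/2, E_p/2, F_p - E_q/2], [F_q - G_p/2, E, F], [G_q/2, F, G]] = [[-1, -9/8, 3/4], [0, 73/64, -3/32], [0, -3/32, 17/16]]; det M1 = -77/64
M2 = [[0, E_q/2, G_p/2], [E_q/2, E, F], [G_p/2, F, G]] = [[0, 3/8, -1/4], [3/8, 73/64, -3/32], [-1/4, -3/32, 17/16]]; det M2 = -13/64
det M1 - det M2 = -1; K = -1 / (77/64)^2 = -4096/5929


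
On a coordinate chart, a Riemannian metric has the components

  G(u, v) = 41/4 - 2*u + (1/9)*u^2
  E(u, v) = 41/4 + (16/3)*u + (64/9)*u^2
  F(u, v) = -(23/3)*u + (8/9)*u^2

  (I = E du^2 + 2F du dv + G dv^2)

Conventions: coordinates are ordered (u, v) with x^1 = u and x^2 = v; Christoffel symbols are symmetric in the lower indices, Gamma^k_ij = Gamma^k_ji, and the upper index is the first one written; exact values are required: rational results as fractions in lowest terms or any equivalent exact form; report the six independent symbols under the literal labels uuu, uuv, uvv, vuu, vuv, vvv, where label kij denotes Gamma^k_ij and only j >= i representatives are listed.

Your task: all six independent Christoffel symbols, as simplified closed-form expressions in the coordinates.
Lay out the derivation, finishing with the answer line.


E = 41/4 + (16/3)*u + (64/9)*u^2; F = -(23/3)*u + (8/9)*u^2; G = 41/4 - 2*u + (1/9)*u^2
Gamma^k_ij = (1/2) g^{kl} (d_i g_jl + d_j g_il - d_l g_ij), with g^inv = (1/(EG-F^2)) [[G, -F], [-F, E]]
first partials: E_u = 16/3 + (128/9)*u, E_v = 0, F_u = -23/3 + (16/9)*u, F_v = 0, G_u = -2 + (2/9)*u, G_v = 0
D = EG - F^2 = 1681/16 + (205/6)*u + (55/12)*u^2
expanded: Gamma^u_uu = (G E_u - 2F F_u + F E_v)/(2D), Gamma^u_uv = (G E_v - F G_u)/(2D), Gamma^u_vv = (2G F_v - G G_u - F G_v)/(2D), Gamma^v_uu = (2E F_u - E E_v - F E_u)/(2D), Gamma^v_uv = (E G_u - F E_v)/(2D), Gamma^v_vv = (E G_v - 2F F_v + F G_u)/(2D); substitute and cancel common factors

Answer: Gamma_uuu = (-1024*u^3 + 8448*u^2 + 11376*u + 35424)/(5940*u^2 + 44280*u + 136161), Gamma_uuv = (-128*u^3 + 2256*u^2 - 9936*u)/(5940*u^2 + 44280*u + 136161), Gamma_uvv = (-16*u^3 + 432*u^2 - 4068*u + 13284)/(5940*u^2 + 44280*u + 136161), Gamma_vuu = (8192*u^3 + 9216*u^2 - 2880*u - 101844)/(5940*u^2 + 44280*u + 136161), Gamma_vuv = (1024*u^3 - 8448*u^2 - 5436*u - 13284)/(5940*u^2 + 44280*u + 136161), Gamma_vvv = (128*u^3 - 2256*u^2 + 9936*u)/(5940*u^2 + 44280*u + 136161)


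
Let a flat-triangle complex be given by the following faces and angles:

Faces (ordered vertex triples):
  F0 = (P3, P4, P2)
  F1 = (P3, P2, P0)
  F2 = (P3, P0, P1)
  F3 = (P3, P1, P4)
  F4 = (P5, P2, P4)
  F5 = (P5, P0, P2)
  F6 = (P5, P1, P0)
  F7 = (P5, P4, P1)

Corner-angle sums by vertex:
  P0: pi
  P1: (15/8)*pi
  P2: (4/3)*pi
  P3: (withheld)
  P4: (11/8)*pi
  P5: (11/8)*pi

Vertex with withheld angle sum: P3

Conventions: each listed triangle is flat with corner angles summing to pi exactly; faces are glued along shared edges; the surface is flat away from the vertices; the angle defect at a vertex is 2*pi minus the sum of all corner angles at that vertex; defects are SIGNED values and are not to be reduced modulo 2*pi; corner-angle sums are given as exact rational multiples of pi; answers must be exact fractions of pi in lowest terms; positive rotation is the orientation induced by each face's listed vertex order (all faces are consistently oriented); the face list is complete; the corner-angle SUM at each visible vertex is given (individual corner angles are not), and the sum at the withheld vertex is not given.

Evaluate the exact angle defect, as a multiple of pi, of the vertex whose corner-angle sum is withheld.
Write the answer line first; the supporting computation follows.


Answer: defect(P3) = (23/24)*pi

V = 6, E = 12, F = 8; chi = V - E + F = 2
Gauss-Bonnet: total defect = 2*pi*chi = 4*pi; visible defects sum to (73/24)*pi


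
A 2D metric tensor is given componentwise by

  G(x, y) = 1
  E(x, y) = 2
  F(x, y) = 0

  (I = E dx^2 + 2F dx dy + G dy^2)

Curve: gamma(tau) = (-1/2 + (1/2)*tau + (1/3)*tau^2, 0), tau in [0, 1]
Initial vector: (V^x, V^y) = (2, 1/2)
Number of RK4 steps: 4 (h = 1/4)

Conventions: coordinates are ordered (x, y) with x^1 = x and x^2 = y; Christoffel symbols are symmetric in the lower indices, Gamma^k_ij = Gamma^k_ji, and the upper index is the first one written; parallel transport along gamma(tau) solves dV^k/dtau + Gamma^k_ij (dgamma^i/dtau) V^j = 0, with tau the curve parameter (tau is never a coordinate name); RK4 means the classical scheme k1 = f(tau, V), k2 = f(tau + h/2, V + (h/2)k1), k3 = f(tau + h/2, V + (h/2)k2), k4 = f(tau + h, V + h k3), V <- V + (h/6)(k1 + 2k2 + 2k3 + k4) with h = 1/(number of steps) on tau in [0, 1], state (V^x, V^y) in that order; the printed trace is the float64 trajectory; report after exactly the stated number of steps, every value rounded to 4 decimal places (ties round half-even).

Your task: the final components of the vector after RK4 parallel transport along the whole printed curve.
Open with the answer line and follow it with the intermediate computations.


Answer: V^x = 2.0000, V^y = 0.5000

gamma'(tau) = (1/2 + (2/3)*tau, 0); f(tau, V)^k = -Gamma^k_ij(gamma(tau)) gamma'^i(tau) V^j; h = 1/4; intermediate values shown to 6 dp
curve data and Christoffel symbols at the stage parameters:
  tau = 0.000000: gamma = (-0.500000, 0.000000), gamma' = (0.500000, 0.000000); Gamma_xxx = 0.000000, Gamma_xxy = 0.000000, Gamma_xyy = 0.000000, Gamma_yxx = 0.000000, Gamma_yxy = 0.000000, Gamma_yyy = 0.000000
  tau = 0.125000: gamma = (-0.432292, 0.000000), gamma' = (0.583333, 0.000000); Gamma_xxx = 0.000000, Gamma_xxy = 0.000000, Gamma_xyy = 0.000000, Gamma_yxx = 0.000000, Gamma_yxy = 0.000000, Gamma_yyy = 0.000000
  tau = 0.250000: gamma = (-0.354167, 0.000000), gamma' = (0.666667, 0.000000); Gamma_xxx = 0.000000, Gamma_xxy = 0.000000, Gamma_xyy = 0.000000, Gamma_yxx = 0.000000, Gamma_yxy = 0.000000, Gamma_yyy = 0.000000
  tau = 0.375000: gamma = (-0.265625, 0.000000), gamma' = (0.750000, 0.000000); Gamma_xxx = 0.000000, Gamma_xxy = 0.000000, Gamma_xyy = 0.000000, Gamma_yxx = 0.000000, Gamma_yxy = 0.000000, Gamma_yyy = 0.000000
  tau = 0.500000: gamma = (-0.166667, 0.000000), gamma' = (0.833333, 0.000000); Gamma_xxx = 0.000000, Gamma_xxy = 0.000000, Gamma_xyy = 0.000000, Gamma_yxx = 0.000000, Gamma_yxy = 0.000000, Gamma_yyy = 0.000000
  tau = 0.625000: gamma = (-0.057292, 0.000000), gamma' = (0.916667, 0.000000); Gamma_xxx = 0.000000, Gamma_xxy = 0.000000, Gamma_xyy = 0.000000, Gamma_yxx = 0.000000, Gamma_yxy = 0.000000, Gamma_yyy = 0.000000
  tau = 0.750000: gamma = (0.062500, 0.000000), gamma' = (1.000000, 0.000000); Gamma_xxx = 0.000000, Gamma_xxy = 0.000000, Gamma_xyy = 0.000000, Gamma_yxx = 0.000000, Gamma_yxy = 0.000000, Gamma_yyy = 0.000000
  tau = 0.875000: gamma = (0.192708, 0.000000), gamma' = (1.083333, 0.000000); Gamma_xxx = 0.000000, Gamma_xxy = 0.000000, Gamma_xyy = 0.000000, Gamma_yxx = 0.000000, Gamma_yxy = 0.000000, Gamma_yyy = 0.000000
  tau = 1.000000: gamma = (0.333333, 0.000000), gamma' = (1.166667, 0.000000); Gamma_xxx = 0.000000, Gamma_xxy = 0.000000, Gamma_xyy = 0.000000, Gamma_yxx = 0.000000, Gamma_yxy = 0.000000, Gamma_yyy = 0.000000
step 0: V^x = 2.0000, V^y = 0.5000
step 1: k1 = (0.000000, 0.000000), k2 = (0.000000, 0.000000), k3 = (0.000000, 0.000000), k4 = (0.000000, 0.000000); V <- V + (h/6)(k1 + 2k2 + 2k3 + k4): V^x = 2.0000, V^y = 0.5000
step 2: k1 = (0.000000, 0.000000), k2 = (0.000000, 0.000000), k3 = (0.000000, 0.000000), k4 = (0.000000, 0.000000); V <- V + (h/6)(k1 + 2k2 + 2k3 + k4): V^x = 2.0000, V^y = 0.5000
step 3: k1 = (0.000000, 0.000000), k2 = (0.000000, 0.000000), k3 = (0.000000, 0.000000), k4 = (0.000000, 0.000000); V <- V + (h/6)(k1 + 2k2 + 2k3 + k4): V^x = 2.0000, V^y = 0.5000
step 4: k1 = (0.000000, 0.000000), k2 = (0.000000, 0.000000), k3 = (0.000000, 0.000000), k4 = (0.000000, 0.000000); V <- V + (h/6)(k1 + 2k2 + 2k3 + k4): V^x = 2.0000, V^y = 0.5000


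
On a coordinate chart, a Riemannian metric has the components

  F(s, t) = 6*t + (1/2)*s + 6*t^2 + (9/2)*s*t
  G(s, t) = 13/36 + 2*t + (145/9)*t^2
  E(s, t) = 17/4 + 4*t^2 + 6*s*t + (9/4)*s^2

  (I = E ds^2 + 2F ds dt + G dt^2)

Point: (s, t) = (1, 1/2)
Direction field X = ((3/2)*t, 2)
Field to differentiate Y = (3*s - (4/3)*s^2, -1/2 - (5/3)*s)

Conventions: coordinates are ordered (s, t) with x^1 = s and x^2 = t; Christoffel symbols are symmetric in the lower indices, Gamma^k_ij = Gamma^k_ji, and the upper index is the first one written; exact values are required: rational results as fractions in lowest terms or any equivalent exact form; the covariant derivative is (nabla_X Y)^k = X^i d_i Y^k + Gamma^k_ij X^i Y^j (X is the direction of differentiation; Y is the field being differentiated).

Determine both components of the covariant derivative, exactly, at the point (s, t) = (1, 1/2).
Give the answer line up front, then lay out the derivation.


Answer: (nabla_X Y)^s = -7019/3474, (nabla_X Y)^t = -6947/1158

E = 21/2, F = 29/4, G = 97/18 at the point
E_s = 15/2, E_t = 10, F_s = 11/4, F_t = 33/2, G_s = 0, G_t = 163/9
EG - F^2 = 193/48;  g^inv = (48/193) * [[97/18, -29/4], [-29/4, 21/2]]
first-kind symbols [ij,l] = (1/2)(d_i g_jl + d_j g_il - d_l g_ij): [ss,s] = E_s/2 = 15/4, [ss,t] = F_s - E_t/2 = -9/4, [st,s] = E_t/2 = 5, [st,t] = G_s/2 = 0, [tt,s] = F_t - G_s/2 = 33/2, [tt,t] = G_t/2 = 163/18
Gamma^s_ij = (G*[ij,s] - F*[ij,t])/(EG - F^2), Gamma^t_ij = (E*[ij,t] - F*[ij,s])/(EG - F^2)
Gamma_sss = 1753/193, Gamma_sst = 3880/579, Gamma_stt = 3350/579, Gamma_tss = -2439/193, Gamma_tst = -1740/193, Gamma_ttt = -1178/193
X = (3/4, 2), Y = (5/3, -13/6) at the point


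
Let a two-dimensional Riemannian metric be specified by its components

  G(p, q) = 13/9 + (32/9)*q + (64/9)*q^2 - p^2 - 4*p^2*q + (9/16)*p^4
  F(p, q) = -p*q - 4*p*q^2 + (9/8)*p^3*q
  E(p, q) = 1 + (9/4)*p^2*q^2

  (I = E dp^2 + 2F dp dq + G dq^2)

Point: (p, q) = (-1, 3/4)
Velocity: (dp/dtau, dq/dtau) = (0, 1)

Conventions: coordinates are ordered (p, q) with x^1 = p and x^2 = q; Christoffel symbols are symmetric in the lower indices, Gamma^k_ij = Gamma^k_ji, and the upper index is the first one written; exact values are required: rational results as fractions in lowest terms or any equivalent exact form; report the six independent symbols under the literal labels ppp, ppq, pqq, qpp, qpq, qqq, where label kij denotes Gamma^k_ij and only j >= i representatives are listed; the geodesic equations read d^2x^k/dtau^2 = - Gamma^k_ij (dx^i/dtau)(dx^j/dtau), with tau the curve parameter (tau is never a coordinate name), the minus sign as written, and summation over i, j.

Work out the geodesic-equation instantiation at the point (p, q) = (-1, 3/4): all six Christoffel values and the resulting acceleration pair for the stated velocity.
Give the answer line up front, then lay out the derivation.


Answer: Gamma_ppp = -729/3421, Gamma_ppq = 972/3421, Gamma_pqq = 1728/3421, Gamma_qpp = -1242/3421, Gamma_qpq = 1656/3421, Gamma_qqq = 2944/3421; accelerations (d^2p/dtau^2, d^2q/dtau^2) = (-1728/3421, -2944/3421)

E = 145/64, F = 69/32, G = 673/144 at the point
E_p = -81/32, E_q = 27/8, F_p = -15/32, F_q = 47/8, G_p = 23/4, G_q = 92/9
EG - F^2 = 3421/576;  g^inv = (576/3421) * [[673/144, -69/32], [-69/32, 145/64]]
first-kind symbols [ij,l] = (1/2)(d_i g_jl + d_j g_il - d_l g_ij): [pp,p] = E_p/2 = -81/64, [pp,q] = F_p - E_q/2 = -69/32, [pq,p] = E_q/2 = 27/16, [pq,q] = G_p/2 = 23/8, [qq,p] = F_q - G_p/2 = 3, [qq,q] = G_q/2 = 46/9
Gamma^p_ij = (G*[ij,p] - F*[ij,q])/(EG - F^2), Gamma^q_ij = (E*[ij,q] - F*[ij,p])/(EG - F^2)
Gamma_ppp = -729/3421, Gamma_ppq = 972/3421, Gamma_pqq = 1728/3421, Gamma_qpp = -1242/3421, Gamma_qpq = 1656/3421, Gamma_qqq = 2944/3421
d^2p/dtau^2 = -(Gamma_ppp*(0)^2 + 2*Gamma_ppq*(0)*(1) + Gamma_pqq*(1)^2) = -1728/3421
d^2q/dtau^2 = -(Gamma_qpp*(0)^2 + 2*Gamma_qpq*(0)*(1) + Gamma_qqq*(1)^2) = -2944/3421


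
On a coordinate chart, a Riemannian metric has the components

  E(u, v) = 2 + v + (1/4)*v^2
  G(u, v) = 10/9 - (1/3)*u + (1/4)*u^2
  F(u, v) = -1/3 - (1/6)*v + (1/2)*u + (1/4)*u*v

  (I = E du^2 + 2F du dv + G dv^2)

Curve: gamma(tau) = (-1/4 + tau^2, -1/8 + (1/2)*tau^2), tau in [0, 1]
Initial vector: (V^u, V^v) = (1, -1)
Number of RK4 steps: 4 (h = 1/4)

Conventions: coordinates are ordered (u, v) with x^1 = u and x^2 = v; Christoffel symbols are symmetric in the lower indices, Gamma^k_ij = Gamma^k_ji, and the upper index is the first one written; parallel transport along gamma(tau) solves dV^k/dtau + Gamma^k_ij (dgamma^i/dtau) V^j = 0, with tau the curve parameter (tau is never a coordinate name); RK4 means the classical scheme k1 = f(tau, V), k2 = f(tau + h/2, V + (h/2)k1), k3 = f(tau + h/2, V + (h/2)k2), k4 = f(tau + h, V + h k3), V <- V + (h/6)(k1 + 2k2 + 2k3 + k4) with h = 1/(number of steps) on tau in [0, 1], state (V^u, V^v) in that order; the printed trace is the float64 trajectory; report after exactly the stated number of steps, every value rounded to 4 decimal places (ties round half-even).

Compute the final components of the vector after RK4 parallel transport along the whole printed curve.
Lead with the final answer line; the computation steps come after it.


Answer: V^u = 1.1177, V^v = -1.0242

gamma'(tau) = (2*tau, tau); f(tau, V)^k = -Gamma^k_ij(gamma(tau)) gamma'^i(tau) V^j; h = 1/4; intermediate values shown to 6 dp
curve data and Christoffel symbols at the stage parameters:
  tau = 0.000000: gamma = (-0.250000, -0.125000), gamma' = (0.000000, 0.000000); Gamma_uuu = 0.000000, Gamma_uuv = 0.224392, Gamma_uvv = 0.000000, Gamma_vuu = 0.000000, Gamma_vuv = -0.109703, Gamma_vvv = 0.000000
  tau = 0.125000: gamma = (-0.234375, -0.117188), gamma' = (0.250000, 0.125000); Gamma_uuu = 0.000000, Gamma_uuv = 0.225301, Gamma_uvv = 0.000000, Gamma_vuu = 0.000000, Gamma_vuv = -0.107821, Gamma_vvv = 0.000000
  tau = 0.250000: gamma = (-0.187500, -0.093750), gamma' = (0.500000, 0.250000); Gamma_uuu = 0.000000, Gamma_uuv = 0.227928, Gamma_uvv = 0.000000, Gamma_vuu = 0.000000, Gamma_vuv = -0.102132, Gamma_vvv = 0.000000
  tau = 0.375000: gamma = (-0.109375, -0.054688), gamma' = (0.750000, 0.375000); Gamma_uuu = 0.000000, Gamma_uuv = 0.231958, Gamma_uvv = 0.000000, Gamma_vuu = 0.000000, Gamma_vuv = -0.092535, Gamma_vvv = 0.000000
  tau = 0.500000: gamma = (0.000000, 0.000000), gamma' = (1.000000, 0.500000); Gamma_uuu = 0.000000, Gamma_uuv = 0.236842, Gamma_uvv = 0.000000, Gamma_vuu = 0.000000, Gamma_vuv = -0.078947, Gamma_vvv = 0.000000
  tau = 0.625000: gamma = (0.140625, 0.070312), gamma' = (1.250000, 0.625000); Gamma_uuu = 0.000000, Gamma_uuv = 0.241777, Gamma_uvv = 0.000000, Gamma_vuu = 0.000000, Gamma_vuv = -0.061433, Gamma_vvv = 0.000000
  tau = 0.750000: gamma = (0.312500, 0.156250), gamma' = (1.500000, 0.750000); Gamma_uuu = 0.000000, Gamma_uuv = 0.245731, Gamma_uvv = 0.000000, Gamma_vuu = 0.000000, Gamma_vuv = -0.040362, Gamma_vvv = 0.000000
  tau = 0.875000: gamma = (0.515625, 0.257812), gamma' = (1.750000, 0.875000); Gamma_uuu = 0.000000, Gamma_uuv = 0.247553, Gamma_uvv = 0.000000, Gamma_vuu = 0.000000, Gamma_vuv = -0.016561, Gamma_vvv = 0.000000
  tau = 1.000000: gamma = (0.750000, 0.375000), gamma' = (2.000000, 1.000000); Gamma_uuu = 0.000000, Gamma_uuv = 0.246176, Gamma_uvv = 0.000000, Gamma_vuu = 0.000000, Gamma_vuv = 0.008638, Gamma_vvv = 0.000000
step 0: V^u = 1.0000, V^v = -1.0000
step 1: k1 = (0.000000, 0.000000), k2 = (0.028163, -0.013478), k3 = (0.028158, -0.013476), k4 = (0.056965, -0.025525); V <- V + (h/6)(k1 + 2k2 + 2k3 + k4): V^u = 1.0071, V^v = -1.0033
step 2: k1 = (0.056956, -0.025521), k2 = (0.086881, -0.034659), k3 = (0.086754, -0.034609), k4 = (0.117849, -0.039283); V <- V + (h/6)(k1 + 2k2 + 2k3 + k4): V^u = 1.0288, V^v = -1.0118
step 3: k1 = (0.117799, -0.039266), k2 = (0.149575, -0.038005), k3 = (0.148927, -0.037840), k4 = (0.179955, -0.029558); V <- V + (h/6)(k1 + 2k2 + 2k3 + k4): V^u = 1.0661, V^v = -1.0210
step 4: k1 = (0.179845, -0.029540), k2 = (0.208105, -0.013922), k3 = (0.206494, -0.013814), k4 = (0.229220, 0.008043); V <- V + (h/6)(k1 + 2k2 + 2k3 + k4): V^u = 1.1177, V^v = -1.0242


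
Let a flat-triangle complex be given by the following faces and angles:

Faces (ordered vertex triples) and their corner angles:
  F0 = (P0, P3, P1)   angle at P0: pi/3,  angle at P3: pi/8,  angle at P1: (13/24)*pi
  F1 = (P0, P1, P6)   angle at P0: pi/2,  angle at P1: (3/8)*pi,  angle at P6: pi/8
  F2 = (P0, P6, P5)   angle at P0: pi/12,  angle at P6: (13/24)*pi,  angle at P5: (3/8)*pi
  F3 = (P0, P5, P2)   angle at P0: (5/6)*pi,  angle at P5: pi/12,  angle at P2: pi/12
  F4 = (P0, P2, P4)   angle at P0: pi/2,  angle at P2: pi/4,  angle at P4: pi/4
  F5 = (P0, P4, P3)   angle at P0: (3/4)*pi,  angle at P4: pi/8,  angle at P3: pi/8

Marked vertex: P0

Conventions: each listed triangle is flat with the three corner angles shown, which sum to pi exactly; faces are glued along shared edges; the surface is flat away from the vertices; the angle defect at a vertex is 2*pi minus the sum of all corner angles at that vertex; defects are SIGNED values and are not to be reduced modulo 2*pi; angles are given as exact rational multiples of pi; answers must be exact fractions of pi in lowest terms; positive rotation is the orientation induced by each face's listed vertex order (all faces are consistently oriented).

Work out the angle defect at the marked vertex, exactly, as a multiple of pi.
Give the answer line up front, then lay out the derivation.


Answer: defect(P0) = -pi

Sum of corner angles at P0: 3*pi
defect = 2*pi - 3*pi


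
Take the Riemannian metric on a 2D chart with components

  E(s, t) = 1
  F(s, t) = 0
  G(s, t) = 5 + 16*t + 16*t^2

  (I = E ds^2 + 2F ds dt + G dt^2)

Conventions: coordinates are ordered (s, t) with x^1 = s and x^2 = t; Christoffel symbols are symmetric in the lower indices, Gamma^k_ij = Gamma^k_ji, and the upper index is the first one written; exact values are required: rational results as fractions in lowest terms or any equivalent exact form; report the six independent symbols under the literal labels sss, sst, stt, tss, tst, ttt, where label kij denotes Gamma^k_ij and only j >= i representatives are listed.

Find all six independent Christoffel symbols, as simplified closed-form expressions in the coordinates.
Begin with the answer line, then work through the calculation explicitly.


Answer: Gamma_sss = 0, Gamma_sst = 0, Gamma_stt = 0, Gamma_tss = 0, Gamma_tst = 0, Gamma_ttt = (16*t + 8)/(16*t^2 + 16*t + 5)

E = 1; F = 0; G = 5 + 16*t + 16*t^2
Gamma^k_ij = (1/2) g^{kl} (d_i g_jl + d_j g_il - d_l g_ij), with g^inv = (1/(EG-F^2)) [[G, -F], [-F, E]]
first partials: E_s = 0, E_t = 0, F_s = 0, F_t = 0, G_s = 0, G_t = 16 + 32*t
D = EG - F^2 = 5 + 16*t + 16*t^2
expanded: Gamma^s_ss = (G E_s - 2F F_s + F E_t)/(2D), Gamma^s_st = (G E_t - F G_s)/(2D), Gamma^s_tt = (2G F_t - G G_s - F G_t)/(2D), Gamma^t_ss = (2E F_s - E E_t - F E_s)/(2D), Gamma^t_st = (E G_s - F E_t)/(2D), Gamma^t_tt = (E G_t - 2F F_t + F G_s)/(2D); substitute and cancel common factors


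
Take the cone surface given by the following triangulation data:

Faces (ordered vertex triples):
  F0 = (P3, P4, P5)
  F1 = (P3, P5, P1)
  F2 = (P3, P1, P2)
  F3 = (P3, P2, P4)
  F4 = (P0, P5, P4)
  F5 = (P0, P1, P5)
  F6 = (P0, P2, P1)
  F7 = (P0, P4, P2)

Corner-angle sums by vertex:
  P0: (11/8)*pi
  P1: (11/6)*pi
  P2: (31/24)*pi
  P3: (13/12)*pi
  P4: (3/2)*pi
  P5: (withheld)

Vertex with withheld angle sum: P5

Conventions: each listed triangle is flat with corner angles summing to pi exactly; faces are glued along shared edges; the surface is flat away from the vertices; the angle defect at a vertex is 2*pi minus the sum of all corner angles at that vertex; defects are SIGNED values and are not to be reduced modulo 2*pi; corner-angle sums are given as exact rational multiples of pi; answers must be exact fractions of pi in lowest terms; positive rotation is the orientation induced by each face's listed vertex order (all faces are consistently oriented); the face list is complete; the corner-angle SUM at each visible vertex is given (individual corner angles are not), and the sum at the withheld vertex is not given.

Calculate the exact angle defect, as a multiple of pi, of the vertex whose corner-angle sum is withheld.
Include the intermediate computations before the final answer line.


V = 6, E = 12, F = 8; chi = V - E + F = 2
Gauss-Bonnet: total defect = 2*pi*chi = 4*pi; visible defects sum to (35/12)*pi

Answer: defect(P5) = (13/12)*pi


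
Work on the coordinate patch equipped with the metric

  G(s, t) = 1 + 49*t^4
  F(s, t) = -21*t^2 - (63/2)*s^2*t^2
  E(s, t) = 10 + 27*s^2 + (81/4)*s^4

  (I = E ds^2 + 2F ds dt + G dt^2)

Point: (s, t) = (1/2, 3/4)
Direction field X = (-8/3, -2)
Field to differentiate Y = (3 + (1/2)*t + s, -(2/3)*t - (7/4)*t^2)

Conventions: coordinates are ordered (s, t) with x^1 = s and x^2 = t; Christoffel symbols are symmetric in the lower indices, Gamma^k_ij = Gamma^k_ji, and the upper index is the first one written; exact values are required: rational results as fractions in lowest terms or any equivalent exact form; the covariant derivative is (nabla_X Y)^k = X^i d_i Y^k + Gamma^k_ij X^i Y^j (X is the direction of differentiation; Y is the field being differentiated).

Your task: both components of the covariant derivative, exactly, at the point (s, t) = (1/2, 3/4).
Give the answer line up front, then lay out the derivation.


Answer: (nabla_X Y)^s = -680911/51486, (nabla_X Y)^t = 808709/51486

E = 1153/64, F = -2079/128, G = 4225/256 at the point
E_s = 297/8, E_t = 0, F_s = -567/32, F_t = -693/16, G_s = 0, G_t = 1323/16
EG - F^2 = 8581/256;  g^inv = (256/8581) * [[4225/256, 2079/128], [2079/128, 1153/64]]
first-kind symbols [ij,l] = (1/2)(d_i g_jl + d_j g_il - d_l g_ij): [ss,s] = E_s/2 = 297/16, [ss,t] = F_s - E_t/2 = -567/32, [st,s] = E_t/2 = 0, [st,t] = G_s/2 = 0, [tt,s] = F_t - G_s/2 = -693/16, [tt,t] = G_t/2 = 1323/32
Gamma^s_ij = (G*[ij,s] - F*[ij,t])/(EG - F^2), Gamma^t_ij = (E*[ij,t] - F*[ij,s])/(EG - F^2)
Gamma_sss = 4752/8581, Gamma_sst = 0, Gamma_stt = -11088/8581, Gamma_tss = -4536/8581, Gamma_tst = 0, Gamma_ttt = 10584/8581
X = (-8/3, -2), Y = (31/8, -95/64) at the point


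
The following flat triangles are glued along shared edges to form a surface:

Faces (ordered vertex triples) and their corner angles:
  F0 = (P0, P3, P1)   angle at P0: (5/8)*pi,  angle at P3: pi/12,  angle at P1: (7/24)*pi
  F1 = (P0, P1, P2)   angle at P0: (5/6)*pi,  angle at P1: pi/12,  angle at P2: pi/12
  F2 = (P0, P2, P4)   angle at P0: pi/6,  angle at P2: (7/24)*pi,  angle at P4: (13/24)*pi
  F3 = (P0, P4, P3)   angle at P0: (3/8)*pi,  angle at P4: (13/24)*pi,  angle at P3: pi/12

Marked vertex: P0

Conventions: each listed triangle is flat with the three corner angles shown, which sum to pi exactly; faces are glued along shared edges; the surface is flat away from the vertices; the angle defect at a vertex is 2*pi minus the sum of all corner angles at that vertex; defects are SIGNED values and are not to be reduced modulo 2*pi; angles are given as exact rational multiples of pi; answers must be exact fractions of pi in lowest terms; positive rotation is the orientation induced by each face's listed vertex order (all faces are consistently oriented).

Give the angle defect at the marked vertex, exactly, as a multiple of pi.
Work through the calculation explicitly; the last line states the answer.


Sum of corner angles at P0: 2*pi
defect = 2*pi - 2*pi

Answer: defect(P0) = 0


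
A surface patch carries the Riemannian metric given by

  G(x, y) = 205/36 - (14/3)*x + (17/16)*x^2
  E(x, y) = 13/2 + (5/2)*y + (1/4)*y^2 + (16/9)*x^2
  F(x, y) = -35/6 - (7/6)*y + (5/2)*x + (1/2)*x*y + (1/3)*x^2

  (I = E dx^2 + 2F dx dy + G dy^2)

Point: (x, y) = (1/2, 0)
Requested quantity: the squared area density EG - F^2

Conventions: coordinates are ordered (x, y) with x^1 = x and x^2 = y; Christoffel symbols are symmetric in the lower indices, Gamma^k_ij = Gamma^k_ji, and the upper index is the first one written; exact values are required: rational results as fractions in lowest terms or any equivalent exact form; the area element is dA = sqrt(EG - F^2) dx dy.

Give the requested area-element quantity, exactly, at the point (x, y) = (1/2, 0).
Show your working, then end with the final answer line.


E = 125/18, F = -9/2, G = 2089/576; EG - F^2 = 51173/10368

Answer: EG - F^2 = 51173/10368


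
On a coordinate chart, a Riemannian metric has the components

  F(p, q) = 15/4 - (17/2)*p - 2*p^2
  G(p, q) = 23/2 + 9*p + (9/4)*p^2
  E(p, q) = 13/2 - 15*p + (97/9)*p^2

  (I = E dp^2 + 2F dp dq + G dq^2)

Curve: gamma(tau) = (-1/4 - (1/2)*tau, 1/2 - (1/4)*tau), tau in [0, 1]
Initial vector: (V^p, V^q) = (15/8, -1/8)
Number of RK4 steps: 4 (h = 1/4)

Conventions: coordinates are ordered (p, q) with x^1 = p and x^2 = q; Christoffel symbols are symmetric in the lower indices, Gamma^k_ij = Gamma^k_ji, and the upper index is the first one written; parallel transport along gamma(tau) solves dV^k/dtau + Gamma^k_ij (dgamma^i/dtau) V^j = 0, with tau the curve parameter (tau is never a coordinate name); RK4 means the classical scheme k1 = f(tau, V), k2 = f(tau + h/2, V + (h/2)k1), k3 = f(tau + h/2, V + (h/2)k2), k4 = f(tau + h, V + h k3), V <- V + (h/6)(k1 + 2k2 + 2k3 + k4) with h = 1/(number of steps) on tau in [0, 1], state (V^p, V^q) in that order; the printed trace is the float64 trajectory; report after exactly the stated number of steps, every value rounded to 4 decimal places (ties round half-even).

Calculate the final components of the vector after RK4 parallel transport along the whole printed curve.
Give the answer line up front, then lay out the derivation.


Answer: V^p = 1.2219, V^q = 0.0135

gamma'(tau) = (-1/2, -1/4); f(tau, V)^k = -Gamma^k_ij(gamma(tau)) gamma'^i(tau) V^j; h = 1/4; intermediate values shown to 6 dp
curve data and Christoffel symbols at the stage parameters:
  tau = 0.000000: gamma = (-0.250000, 0.500000), gamma' = (-0.500000, -0.250000); Gamma_ppp = -0.756753, Gamma_ppq = -0.325685, Gamma_pqq = -0.531892, Gamma_qpp = -0.335300, Gamma_qpq = 0.618722, Gamma_qqq = 0.325685
  tau = 0.125000: gamma = (-0.312500, 0.468750), gamma' = (-0.500000, -0.250000); Gamma_ppp = -0.734929, Gamma_ppq = -0.334741, Gamma_pqq = -0.480059, Gamma_qpp = -0.301486, Gamma_qpq = 0.659682, Gamma_qqq = 0.334741
  tau = 0.250000: gamma = (-0.375000, 0.437500), gamma' = (-0.500000, -0.250000); Gamma_ppp = -0.717587, Gamma_ppq = -0.343546, Gamma_pqq = -0.435682, Gamma_qpp = -0.263411, Gamma_qpq = 0.704027, Gamma_qqq = 0.343546
  tau = 0.375000: gamma = (-0.437500, 0.406250), gamma' = (-0.500000, -0.250000); Gamma_ppp = -0.704611, Gamma_ppq = -0.352407, Gamma_pqq = -0.397526, Gamma_qpp = -0.219834, Gamma_qpq = 0.752238, Gamma_qqq = 0.352407
  tau = 0.500000: gamma = (-0.500000, 0.375000), gamma' = (-0.500000, -0.250000); Gamma_ppp = -0.696014, Gamma_ppq = -0.361598, Gamma_pqq = -0.364611, Gamma_qpp = -0.169242, Gamma_qpq = 0.804891, Gamma_qqq = 0.361598
  tau = 0.625000: gamma = (-0.562500, 0.343750), gamma' = (-0.500000, -0.250000); Gamma_ppp = -0.691945, Gamma_ppq = -0.371371, Gamma_pqq = -0.336153, Gamma_qpp = -0.109759, Gamma_qpq = 0.862676, Gamma_qqq = 0.371371
  tau = 0.750000: gamma = (-0.625000, 0.312500), gamma' = (-0.500000, -0.250000); Gamma_ppp = -0.692700, Gamma_ppq = -0.381970, Gamma_pqq = -0.311522, Gamma_qpp = -0.039026, Gamma_qpq = 0.926418, Gamma_qqq = 0.381970
  tau = 0.875000: gamma = (-0.687500, 0.281250), gamma' = (-0.500000, -0.250000); Gamma_ppp = -0.698748, Gamma_ppq = -0.393642, Gamma_pqq = -0.290209, Gamma_qpp = 0.045967, Gamma_qpq = 0.997105, Gamma_qqq = 0.393642
  tau = 1.000000: gamma = (-0.750000, 0.250000), gamma' = (-0.500000, -0.250000); Gamma_ppp = -0.710772, Gamma_ppq = -0.406646, Gamma_pqq = -0.271803, Gamma_qpp = 0.149103, Gamma_qpq = 1.075917, Gamma_qqq = 0.406646
step 0: V^p = 1.8750, V^q = -0.1250
step 1: k1 = (-0.825143, -0.073165), k2 = (-0.760822, -0.030352), k3 = (-0.765987, -0.028025), k4 = (-0.711567, 0.016775); V <- V + (h/6)(k1 + 2k2 + 2k3 + k4): V^p = 1.6837, V^q = -0.1322
step 2: k1 = (-0.711612, 0.016695), k2 = (-0.666494, 0.064212), k3 = (-0.670614, 0.067410), k4 = (-0.633288, 0.119922); V <- V + (h/6)(k1 + 2k2 + 2k3 + k4): V^p = 1.5163, V^q = -0.1156
step 3: k1 = (-0.633319, 0.119850), k2 = (-0.603499, 0.178354), k3 = (-0.607107, 0.182787), k4 = (-0.584111, 0.250369); V <- V + (h/6)(k1 + 2k2 + 2k3 + k4): V^p = 1.3647, V^q = -0.0700
step 4: k1 = (-0.584137, 0.250306), k2 = (-0.567943, 0.328534), k3 = (-0.571483, 0.334923), k4 = (-0.562133, 0.428485); V <- V + (h/6)(k1 + 2k2 + 2k3 + k4): V^p = 1.2219, V^q = 0.0135


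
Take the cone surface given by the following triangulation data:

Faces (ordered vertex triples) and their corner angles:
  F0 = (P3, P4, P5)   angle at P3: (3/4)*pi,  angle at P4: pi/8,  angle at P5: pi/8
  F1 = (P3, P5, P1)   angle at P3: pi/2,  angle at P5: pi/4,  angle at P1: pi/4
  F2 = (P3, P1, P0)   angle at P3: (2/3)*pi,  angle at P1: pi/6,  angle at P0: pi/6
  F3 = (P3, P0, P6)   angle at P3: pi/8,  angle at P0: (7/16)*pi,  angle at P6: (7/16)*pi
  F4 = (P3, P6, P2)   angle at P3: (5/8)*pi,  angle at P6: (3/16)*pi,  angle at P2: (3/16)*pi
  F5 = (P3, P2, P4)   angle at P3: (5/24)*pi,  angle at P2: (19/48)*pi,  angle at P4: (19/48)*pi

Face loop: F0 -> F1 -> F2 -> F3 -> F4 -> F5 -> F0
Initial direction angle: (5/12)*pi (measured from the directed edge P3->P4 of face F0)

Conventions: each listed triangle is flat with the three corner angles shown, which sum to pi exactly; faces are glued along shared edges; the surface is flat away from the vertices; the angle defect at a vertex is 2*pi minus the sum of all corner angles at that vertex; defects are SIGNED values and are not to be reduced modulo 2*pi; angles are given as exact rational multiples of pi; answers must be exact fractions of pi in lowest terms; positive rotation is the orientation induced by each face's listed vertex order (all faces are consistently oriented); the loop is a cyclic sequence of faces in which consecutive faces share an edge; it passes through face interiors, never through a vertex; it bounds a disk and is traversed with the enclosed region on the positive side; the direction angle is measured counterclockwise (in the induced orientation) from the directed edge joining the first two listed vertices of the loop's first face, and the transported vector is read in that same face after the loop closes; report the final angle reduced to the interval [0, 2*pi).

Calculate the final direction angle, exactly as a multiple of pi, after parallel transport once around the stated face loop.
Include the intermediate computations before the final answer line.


enclosed vertex P3: corner angles sum to (23/8)*pi, defect = 2*pi - (23/8)*pi = (-7/8)*pi
adding the enclosed defects to the starting angle (mod 2*pi, induced orientation) gives the holonomy
final angle = (5/12)*pi - (7/8)*pi = (37/24)*pi (mod 2*pi)

Answer: final direction angle = (37/24)*pi
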